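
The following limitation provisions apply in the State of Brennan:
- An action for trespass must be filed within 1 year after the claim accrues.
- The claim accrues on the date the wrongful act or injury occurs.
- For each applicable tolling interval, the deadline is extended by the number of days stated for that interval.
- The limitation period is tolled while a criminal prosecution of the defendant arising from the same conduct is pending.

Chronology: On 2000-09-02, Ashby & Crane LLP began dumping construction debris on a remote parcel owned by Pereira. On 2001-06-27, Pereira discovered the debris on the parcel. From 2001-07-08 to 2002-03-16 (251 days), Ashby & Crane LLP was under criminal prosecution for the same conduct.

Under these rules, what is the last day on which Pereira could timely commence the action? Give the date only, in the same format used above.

2002-05-11

Because the rule ties accrual to occurrence, the claim accrued on 2000-09-02, not on the 2001-06-27 discovery date.
Adding the 1 year base period to 2000-09-02 gives a deadline of 2001-09-02, before any tolling.
The pending criminal prosecution from 2001-07-08 to 2002-03-16 tolled the period for 251 days, extending the deadline to 2002-05-11.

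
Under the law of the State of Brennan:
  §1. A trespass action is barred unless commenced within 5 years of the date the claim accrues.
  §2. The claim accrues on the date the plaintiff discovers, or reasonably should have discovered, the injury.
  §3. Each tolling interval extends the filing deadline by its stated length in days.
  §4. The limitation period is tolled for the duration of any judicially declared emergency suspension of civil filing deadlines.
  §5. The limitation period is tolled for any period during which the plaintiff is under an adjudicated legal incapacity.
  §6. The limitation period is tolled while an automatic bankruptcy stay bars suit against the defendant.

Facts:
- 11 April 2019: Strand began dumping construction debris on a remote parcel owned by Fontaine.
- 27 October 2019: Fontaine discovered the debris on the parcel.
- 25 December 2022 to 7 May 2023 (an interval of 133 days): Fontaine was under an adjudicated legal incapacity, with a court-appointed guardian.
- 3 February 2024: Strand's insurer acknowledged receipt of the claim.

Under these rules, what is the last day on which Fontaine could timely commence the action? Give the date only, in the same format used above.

Accrual is tied to discovery, so the period began on 27 October 2019 rather than on 11 April 2019 when the act occurred.
The untolled deadline — 5 years after 27 October 2019 — is 27 October 2024.
The period was tolled for 133 days by the plaintiff's legal incapacity (25 December 2022 to 7 May 2023), pushing the deadline to 9 March 2025.
None of the other events listed affects the running of the period under the stated rules.

9 March 2025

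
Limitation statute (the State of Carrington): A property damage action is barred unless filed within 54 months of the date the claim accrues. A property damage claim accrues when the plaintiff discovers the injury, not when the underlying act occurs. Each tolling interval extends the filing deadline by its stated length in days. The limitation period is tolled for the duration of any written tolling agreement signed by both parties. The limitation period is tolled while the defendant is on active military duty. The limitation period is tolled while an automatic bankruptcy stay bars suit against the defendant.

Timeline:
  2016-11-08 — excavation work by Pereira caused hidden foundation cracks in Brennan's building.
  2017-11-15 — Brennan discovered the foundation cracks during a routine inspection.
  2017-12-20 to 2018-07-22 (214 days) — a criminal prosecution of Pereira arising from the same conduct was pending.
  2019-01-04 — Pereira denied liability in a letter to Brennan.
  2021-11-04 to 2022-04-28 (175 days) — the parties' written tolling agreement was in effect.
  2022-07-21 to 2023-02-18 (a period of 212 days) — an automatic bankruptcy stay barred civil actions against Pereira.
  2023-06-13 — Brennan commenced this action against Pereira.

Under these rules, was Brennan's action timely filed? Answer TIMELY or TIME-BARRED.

TIME-BARRED

Accrual is tied to discovery, so the period began on 2017-11-15 rather than on 2016-11-08 when the act occurred.
Adding the 54 months base period to 2017-11-15 gives a deadline of 2022-05-15, before any tolling.
Because the written tolling agreement ran from 2021-11-04 to 2022-04-28, the deadline is extended by 175 days to 2022-11-06.
The period was tolled for 212 days by the automatic bankruptcy stay (2022-07-21 to 2023-02-18), pushing the deadline to 2023-06-06.
No stated provision tolls the period for a criminal prosecution, so the interval from 2017-12-20 to 2018-07-22 has no effect on the deadline.
Nothing else in the chronology tolls or restarts the period.
The 2023-06-13 filing falls after the 2023-06-06 deadline; the claim is time-barred.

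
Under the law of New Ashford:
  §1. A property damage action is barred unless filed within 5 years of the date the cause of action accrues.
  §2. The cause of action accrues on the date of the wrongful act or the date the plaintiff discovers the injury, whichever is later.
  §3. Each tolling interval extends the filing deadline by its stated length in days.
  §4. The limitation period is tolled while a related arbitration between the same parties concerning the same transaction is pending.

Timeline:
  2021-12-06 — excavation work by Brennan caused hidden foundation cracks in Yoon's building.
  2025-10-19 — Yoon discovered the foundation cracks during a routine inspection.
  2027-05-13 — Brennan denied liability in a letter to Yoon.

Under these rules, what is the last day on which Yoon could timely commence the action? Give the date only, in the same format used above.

2030-10-19

The claim accrued on 2025-10-19 — the later of the 2021-12-06 act and the 2025-10-19 discovery.
Adding the 5 years base period to 2025-10-19 gives a deadline of 2030-10-19, before any tolling.
None of the other events listed affects the running of the period under the stated rules.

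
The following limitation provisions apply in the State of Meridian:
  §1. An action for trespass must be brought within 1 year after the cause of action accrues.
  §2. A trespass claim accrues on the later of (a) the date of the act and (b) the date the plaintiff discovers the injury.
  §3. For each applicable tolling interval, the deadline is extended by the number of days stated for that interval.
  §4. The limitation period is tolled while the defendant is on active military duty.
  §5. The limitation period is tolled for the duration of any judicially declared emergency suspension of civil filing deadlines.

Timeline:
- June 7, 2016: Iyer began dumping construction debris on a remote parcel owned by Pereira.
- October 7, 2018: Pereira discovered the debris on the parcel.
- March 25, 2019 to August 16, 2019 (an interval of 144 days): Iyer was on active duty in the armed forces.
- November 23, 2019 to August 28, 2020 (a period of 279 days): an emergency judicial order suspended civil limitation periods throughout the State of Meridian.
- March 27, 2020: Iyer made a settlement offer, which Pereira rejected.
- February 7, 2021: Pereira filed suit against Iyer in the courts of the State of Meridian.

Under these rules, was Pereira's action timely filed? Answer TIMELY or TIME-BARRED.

The claim accrued on October 7, 2018 — the later of the June 7, 2016 act and the October 7, 2018 discovery.
Adding the 1 year base period to October 7, 2018 gives a deadline of October 7, 2019, before any tolling.
Because the defendant's active military service ran from March 25, 2019 to August 16, 2019, the deadline is extended by 144 days to February 28, 2020.
The period was tolled for 279 days by the emergency suspension of filing deadlines (November 23, 2019 to August 28, 2020), pushing the deadline to December 3, 2020.
Nothing else in the chronology tolls or restarts the period.
Filing on February 7, 2021 missed the December 3, 2020 deadline — the action is time-barred.

TIME-BARRED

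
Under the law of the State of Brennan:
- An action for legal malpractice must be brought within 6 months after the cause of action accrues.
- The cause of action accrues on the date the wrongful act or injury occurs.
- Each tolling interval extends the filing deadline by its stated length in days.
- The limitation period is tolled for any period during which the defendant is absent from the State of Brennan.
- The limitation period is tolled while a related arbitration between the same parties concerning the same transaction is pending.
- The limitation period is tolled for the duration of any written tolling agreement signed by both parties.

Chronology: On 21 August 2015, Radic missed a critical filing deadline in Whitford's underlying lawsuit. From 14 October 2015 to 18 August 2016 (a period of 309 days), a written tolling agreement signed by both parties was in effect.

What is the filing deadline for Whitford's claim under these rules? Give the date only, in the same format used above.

26 December 2016

The limitation period began to run on 21 August 2015.
6 months from 21 August 2015 is 21 February 2016.
Because the written tolling agreement ran from 14 October 2015 to 18 August 2016, the deadline is extended by 309 days to 26 December 2016.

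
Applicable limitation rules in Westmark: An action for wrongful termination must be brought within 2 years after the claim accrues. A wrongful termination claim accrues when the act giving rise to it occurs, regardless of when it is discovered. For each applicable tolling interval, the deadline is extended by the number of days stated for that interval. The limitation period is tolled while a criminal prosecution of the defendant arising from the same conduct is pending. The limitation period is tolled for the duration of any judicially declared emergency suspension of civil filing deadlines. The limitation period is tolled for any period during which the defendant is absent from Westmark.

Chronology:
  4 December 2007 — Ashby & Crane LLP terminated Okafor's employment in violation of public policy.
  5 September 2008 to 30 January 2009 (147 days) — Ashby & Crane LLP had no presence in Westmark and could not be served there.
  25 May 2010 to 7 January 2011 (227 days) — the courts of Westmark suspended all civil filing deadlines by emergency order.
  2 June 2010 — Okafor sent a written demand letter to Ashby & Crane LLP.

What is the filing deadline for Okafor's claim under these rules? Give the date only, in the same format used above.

The claim accrued on 4 December 2007, the date of the act.
2 years from 4 December 2007 is 4 December 2009.
Because the defendant's absence from the jurisdiction ran from 5 September 2008 to 30 January 2009, the deadline is extended by 147 days to 30 April 2010.
By the time the emergency suspension of filing deadlines began on 25 May 2010, the limitation period had already expired on 30 April 2010; that interval cannot revive it.
The other events in the timeline have no effect on the limitation period under the stated rules.

30 April 2010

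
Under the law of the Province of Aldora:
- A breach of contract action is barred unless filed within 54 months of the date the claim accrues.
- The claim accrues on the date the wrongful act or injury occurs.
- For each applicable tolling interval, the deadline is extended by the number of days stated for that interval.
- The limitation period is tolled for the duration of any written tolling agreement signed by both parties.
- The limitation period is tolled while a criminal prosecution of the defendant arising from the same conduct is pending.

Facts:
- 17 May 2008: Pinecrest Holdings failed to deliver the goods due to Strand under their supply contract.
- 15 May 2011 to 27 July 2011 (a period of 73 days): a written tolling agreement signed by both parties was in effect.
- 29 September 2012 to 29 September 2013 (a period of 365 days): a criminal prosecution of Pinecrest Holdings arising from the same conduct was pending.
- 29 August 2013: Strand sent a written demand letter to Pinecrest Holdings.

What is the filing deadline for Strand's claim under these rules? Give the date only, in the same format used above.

The claim accrued on 17 May 2008, when the wrongful act occurred.
The untolled deadline — 54 months after 17 May 2008 — is 17 November 2012.
Because the written tolling agreement ran from 15 May 2011 to 27 July 2011, the deadline is extended by 73 days to 29 January 2013.
Because the pending criminal prosecution ran from 29 September 2012 to 29 September 2013, the deadline is extended by 365 days to 29 January 2014.
Nothing else in the chronology tolls or restarts the period.

29 January 2014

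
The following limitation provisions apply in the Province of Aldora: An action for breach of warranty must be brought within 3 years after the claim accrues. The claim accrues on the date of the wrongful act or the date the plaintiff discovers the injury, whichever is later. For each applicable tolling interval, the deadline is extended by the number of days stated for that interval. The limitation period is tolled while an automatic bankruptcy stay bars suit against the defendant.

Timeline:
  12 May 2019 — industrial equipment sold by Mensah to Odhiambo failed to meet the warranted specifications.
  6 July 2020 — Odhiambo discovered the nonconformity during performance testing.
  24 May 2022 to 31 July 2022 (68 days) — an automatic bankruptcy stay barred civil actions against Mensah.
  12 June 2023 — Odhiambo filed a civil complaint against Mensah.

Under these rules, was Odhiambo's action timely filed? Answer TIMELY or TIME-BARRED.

The claim accrued on 6 July 2020 — the later of the 12 May 2019 act and the 6 July 2020 discovery.
The untolled deadline — 3 years after 6 July 2020 — is 6 July 2023.
The period was tolled for 68 days by the automatic bankruptcy stay (24 May 2022 to 31 July 2022), pushing the deadline to 12 September 2023.
The 12 June 2023 filing precedes the 12 September 2023 deadline; the claim is timely.

TIMELY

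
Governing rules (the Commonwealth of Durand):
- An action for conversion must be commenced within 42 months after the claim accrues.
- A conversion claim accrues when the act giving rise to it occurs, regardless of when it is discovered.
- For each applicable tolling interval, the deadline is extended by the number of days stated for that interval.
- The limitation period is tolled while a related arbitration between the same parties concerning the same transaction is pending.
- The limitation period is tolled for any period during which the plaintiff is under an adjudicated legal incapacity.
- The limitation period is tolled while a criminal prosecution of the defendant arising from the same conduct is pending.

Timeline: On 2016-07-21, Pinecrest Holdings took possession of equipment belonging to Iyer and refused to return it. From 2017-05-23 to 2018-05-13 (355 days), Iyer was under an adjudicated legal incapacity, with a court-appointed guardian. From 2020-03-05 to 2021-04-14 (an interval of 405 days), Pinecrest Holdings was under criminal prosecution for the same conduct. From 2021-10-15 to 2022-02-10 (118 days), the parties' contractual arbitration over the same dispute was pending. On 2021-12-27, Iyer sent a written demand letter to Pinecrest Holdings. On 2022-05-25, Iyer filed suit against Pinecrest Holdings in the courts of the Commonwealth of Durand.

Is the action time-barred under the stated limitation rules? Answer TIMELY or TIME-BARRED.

TIMELY

The limitation period began to run on 2016-07-21.
Adding the 42 months base period to 2016-07-21 gives a deadline of 2020-01-21, before any tolling.
Because the plaintiff's legal incapacity ran from 2017-05-23 to 2018-05-13, the deadline is extended by 355 days to 2021-01-10.
The period was tolled for 405 days by the pending criminal prosecution (2020-03-05 to 2021-04-14), pushing the deadline to 2022-02-19.
The period was tolled for 118 days by the pending related arbitration (2021-10-15 to 2022-02-10), pushing the deadline to 2022-06-17.
The other events in the timeline have no effect on the limitation period under the stated rules.
Filing on 2022-05-25 beat the 2022-06-17 deadline — the action is timely.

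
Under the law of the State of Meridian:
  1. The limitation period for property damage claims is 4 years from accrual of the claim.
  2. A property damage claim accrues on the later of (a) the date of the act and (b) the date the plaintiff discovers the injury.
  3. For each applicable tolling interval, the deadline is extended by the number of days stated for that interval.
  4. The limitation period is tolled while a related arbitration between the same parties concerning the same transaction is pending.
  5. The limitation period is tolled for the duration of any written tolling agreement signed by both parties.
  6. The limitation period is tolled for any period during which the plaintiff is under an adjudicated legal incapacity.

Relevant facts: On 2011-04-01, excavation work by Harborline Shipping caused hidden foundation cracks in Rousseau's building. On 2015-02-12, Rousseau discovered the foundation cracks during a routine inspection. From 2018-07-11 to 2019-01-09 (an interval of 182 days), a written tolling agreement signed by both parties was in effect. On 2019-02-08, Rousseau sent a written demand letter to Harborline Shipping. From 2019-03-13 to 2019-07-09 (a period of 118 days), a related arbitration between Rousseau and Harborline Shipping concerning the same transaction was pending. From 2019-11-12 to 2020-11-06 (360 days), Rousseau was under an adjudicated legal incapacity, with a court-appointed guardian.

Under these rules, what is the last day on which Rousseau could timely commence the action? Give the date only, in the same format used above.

Taking the later of the act (2011-04-01) and discovery (2015-02-12), the claim accrued on 2015-02-12.
Adding the 4 years base period to 2015-02-12 gives a deadline of 2019-02-12, before any tolling.
Because the written tolling agreement ran from 2018-07-11 to 2019-01-09, the deadline is extended by 182 days to 2019-08-13.
The period was tolled for 118 days by the pending related arbitration (2019-03-13 to 2019-07-09), pushing the deadline to 2019-12-09.
The plaintiff's legal incapacity from 2019-11-12 to 2020-11-06 tolled the period for 360 days, extending the deadline to 2020-12-03.
None of the other events listed affects the running of the period under the stated rules.

2020-12-03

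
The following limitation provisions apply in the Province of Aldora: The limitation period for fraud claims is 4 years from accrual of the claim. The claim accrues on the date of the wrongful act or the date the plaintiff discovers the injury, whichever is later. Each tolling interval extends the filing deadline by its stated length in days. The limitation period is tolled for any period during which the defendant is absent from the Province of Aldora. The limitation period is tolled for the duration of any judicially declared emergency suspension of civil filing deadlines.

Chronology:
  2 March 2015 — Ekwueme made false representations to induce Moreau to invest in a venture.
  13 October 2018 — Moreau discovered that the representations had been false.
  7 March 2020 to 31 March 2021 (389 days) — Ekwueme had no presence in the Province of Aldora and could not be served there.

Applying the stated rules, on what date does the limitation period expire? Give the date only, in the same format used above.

6 November 2023

Because discovery on 13 October 2018 post-dates the 2 March 2015 act, accrual under the later-of rule falls on 13 October 2018.
The untolled deadline — 4 years after 13 October 2018 — is 13 October 2022.
The period was tolled for 389 days by the defendant's absence from the jurisdiction (7 March 2020 to 31 March 2021), pushing the deadline to 6 November 2023.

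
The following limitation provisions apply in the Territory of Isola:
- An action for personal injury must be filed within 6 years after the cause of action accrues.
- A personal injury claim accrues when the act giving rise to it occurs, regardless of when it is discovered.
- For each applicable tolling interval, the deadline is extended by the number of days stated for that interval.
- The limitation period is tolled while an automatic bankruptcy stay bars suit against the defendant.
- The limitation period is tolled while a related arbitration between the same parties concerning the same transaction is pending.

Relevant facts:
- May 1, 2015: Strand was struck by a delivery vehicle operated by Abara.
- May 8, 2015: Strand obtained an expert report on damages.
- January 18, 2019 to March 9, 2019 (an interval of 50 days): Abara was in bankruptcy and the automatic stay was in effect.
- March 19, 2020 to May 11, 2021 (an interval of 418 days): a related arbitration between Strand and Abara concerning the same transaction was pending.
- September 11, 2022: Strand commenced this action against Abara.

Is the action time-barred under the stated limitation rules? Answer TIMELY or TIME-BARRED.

The cause of action accrued on May 1, 2015, the date of the act.
6 years from May 1, 2015 is May 1, 2021.
The period was tolled for 50 days by the automatic bankruptcy stay (January 18, 2019 to March 9, 2019), pushing the deadline to June 20, 2021.
The period was tolled for 418 days by the pending related arbitration (March 19, 2020 to May 11, 2021), pushing the deadline to August 12, 2022.
Nothing else in the chronology tolls or restarts the period.
Strand filed on September 11, 2022, after the August 12, 2022 deadline, so the action is time-barred.

TIME-BARRED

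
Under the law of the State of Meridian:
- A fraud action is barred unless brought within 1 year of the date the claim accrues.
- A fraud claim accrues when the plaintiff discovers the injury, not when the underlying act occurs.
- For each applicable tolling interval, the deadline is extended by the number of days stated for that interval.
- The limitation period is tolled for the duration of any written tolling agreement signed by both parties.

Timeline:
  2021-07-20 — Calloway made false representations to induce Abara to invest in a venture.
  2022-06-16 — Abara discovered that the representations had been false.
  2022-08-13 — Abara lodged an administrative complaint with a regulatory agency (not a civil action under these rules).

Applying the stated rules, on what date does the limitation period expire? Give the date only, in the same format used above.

Accrual is tied to discovery, so the period began on 2022-06-16 rather than on 2021-07-20 when the act occurred.
Adding the 1 year base period to 2022-06-16 gives a deadline of 2023-06-16, before any tolling.
The other events in the timeline have no effect on the limitation period under the stated rules.

2023-06-16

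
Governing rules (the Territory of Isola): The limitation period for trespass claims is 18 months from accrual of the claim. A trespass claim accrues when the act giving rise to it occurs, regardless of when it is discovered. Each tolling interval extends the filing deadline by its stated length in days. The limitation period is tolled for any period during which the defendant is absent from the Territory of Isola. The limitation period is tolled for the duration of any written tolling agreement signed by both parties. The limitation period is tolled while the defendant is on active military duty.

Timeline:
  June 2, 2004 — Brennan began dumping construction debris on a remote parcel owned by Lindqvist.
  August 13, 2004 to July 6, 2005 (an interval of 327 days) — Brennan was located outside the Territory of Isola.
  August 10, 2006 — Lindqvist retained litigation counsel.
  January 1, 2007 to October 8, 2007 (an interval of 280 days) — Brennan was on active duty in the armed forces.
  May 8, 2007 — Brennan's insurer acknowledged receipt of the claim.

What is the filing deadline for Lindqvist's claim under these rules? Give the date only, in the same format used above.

The limitation period began to run on June 2, 2004.
Adding the 18 months base period to June 2, 2004 gives a deadline of December 2, 2005, before any tolling.
The defendant's absence from the jurisdiction from August 13, 2004 to July 6, 2005 tolled the period for 327 days, extending the deadline to October 25, 2006.
By the time the defendant's active military service began on January 1, 2007, the limitation period had already expired on October 25, 2006; that interval cannot revive it.
None of the other events listed affects the running of the period under the stated rules.

October 25, 2006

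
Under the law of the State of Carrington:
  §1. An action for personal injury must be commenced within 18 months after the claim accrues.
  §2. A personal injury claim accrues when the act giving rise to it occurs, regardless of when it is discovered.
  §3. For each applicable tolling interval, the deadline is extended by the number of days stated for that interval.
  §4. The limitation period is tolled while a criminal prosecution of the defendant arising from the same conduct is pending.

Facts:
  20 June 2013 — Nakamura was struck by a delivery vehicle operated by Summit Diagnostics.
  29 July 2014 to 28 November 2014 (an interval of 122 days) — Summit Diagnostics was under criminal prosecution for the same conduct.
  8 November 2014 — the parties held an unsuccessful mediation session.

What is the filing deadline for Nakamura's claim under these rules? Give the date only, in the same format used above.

21 April 2015

The claim accrued on 20 June 2013, the date of the act.
18 months from 20 June 2013 is 20 December 2014.
The period was tolled for 122 days by the pending criminal prosecution (29 July 2014 to 28 November 2014), pushing the deadline to 21 April 2015.
None of the other events listed affects the running of the period under the stated rules.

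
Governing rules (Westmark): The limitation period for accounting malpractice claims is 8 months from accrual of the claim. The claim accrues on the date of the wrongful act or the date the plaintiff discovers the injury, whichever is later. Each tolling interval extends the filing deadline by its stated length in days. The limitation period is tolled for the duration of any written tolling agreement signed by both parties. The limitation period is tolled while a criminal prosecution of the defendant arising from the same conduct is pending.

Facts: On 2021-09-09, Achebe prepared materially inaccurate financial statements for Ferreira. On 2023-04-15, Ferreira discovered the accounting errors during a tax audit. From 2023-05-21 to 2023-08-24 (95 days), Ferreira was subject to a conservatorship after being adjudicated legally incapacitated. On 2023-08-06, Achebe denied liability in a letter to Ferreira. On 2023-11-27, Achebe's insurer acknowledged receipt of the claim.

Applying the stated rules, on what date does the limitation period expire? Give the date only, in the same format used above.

2023-12-15

Because discovery on 2023-04-15 post-dates the 2021-09-09 act, accrual under the later-of rule falls on 2023-04-15.
Adding the 8 months base period to 2023-04-15 gives a deadline of 2023-12-15, before any tolling.
No stated provision tolls the period for the plaintiff's incapacity, so the interval from 2023-05-21 to 2023-08-24 has no effect on the deadline.
None of the other events listed affects the running of the period under the stated rules.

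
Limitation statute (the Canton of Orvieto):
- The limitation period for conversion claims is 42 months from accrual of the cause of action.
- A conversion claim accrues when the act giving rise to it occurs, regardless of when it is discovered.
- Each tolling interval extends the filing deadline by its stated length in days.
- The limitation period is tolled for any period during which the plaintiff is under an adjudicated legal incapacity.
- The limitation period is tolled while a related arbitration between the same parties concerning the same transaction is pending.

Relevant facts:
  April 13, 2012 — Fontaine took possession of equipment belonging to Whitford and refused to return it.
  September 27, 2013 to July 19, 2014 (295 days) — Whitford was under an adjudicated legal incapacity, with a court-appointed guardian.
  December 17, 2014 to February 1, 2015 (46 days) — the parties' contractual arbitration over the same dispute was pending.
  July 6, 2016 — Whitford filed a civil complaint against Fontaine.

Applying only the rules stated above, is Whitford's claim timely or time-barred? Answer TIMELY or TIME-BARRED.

The limitation period began to run on April 13, 2012.
42 months from April 13, 2012 is October 13, 2015.
Because the plaintiff's legal incapacity ran from September 27, 2013 to July 19, 2014, the deadline is extended by 295 days to August 3, 2016.
The pending related arbitration from December 17, 2014 to February 1, 2015 tolled the period for 46 days, extending the deadline to September 18, 2016.
The July 6, 2016 filing precedes the September 18, 2016 deadline; the claim is timely.

TIMELY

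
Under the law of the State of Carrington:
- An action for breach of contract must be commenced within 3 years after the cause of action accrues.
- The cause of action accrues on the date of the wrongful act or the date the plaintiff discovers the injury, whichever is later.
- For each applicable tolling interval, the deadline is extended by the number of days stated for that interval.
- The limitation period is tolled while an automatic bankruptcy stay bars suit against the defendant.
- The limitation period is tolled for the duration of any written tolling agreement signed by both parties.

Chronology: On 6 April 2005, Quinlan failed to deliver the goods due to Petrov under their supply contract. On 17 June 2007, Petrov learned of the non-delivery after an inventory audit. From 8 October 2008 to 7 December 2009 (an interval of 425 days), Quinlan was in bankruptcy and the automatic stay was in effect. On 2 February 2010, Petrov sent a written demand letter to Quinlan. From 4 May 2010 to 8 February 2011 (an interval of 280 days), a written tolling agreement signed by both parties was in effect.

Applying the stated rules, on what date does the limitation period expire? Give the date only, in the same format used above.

22 May 2012

The claim accrued on 17 June 2007 — the later of the 6 April 2005 act and the 17 June 2007 discovery.
The untolled deadline — 3 years after 17 June 2007 — is 17 June 2010.
Because the automatic bankruptcy stay ran from 8 October 2008 to 7 December 2009, the deadline is extended by 425 days to 16 August 2011.
Because the written tolling agreement ran from 4 May 2010 to 8 February 2011, the deadline is extended by 280 days to 22 May 2012.
None of the other events listed affects the running of the period under the stated rules.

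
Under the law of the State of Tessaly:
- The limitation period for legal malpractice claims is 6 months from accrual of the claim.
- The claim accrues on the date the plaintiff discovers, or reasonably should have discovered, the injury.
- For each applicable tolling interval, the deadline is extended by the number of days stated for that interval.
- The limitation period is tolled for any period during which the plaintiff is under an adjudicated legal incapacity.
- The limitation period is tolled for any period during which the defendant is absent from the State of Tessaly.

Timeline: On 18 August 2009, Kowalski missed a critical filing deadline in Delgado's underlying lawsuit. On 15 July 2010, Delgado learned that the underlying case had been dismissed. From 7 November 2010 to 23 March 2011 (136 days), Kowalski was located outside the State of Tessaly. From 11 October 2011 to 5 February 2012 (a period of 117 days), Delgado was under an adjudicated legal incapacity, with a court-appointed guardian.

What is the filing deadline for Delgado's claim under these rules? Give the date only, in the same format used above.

31 May 2011

Under the discovery rule, the claim accrued on 15 July 2010, when Delgado discovered the injury — not on the 18 August 2009 date of the underlying act.
Adding the 6 months base period to 15 July 2010 gives a deadline of 15 January 2011, before any tolling.
The defendant's absence from the jurisdiction from 7 November 2010 to 23 March 2011 tolled the period for 136 days, extending the deadline to 31 May 2011.
The plaintiff's legal incapacity from 11 October 2011 to 5 February 2012 began after the period had already run on 31 May 2011, so it has no tolling effect.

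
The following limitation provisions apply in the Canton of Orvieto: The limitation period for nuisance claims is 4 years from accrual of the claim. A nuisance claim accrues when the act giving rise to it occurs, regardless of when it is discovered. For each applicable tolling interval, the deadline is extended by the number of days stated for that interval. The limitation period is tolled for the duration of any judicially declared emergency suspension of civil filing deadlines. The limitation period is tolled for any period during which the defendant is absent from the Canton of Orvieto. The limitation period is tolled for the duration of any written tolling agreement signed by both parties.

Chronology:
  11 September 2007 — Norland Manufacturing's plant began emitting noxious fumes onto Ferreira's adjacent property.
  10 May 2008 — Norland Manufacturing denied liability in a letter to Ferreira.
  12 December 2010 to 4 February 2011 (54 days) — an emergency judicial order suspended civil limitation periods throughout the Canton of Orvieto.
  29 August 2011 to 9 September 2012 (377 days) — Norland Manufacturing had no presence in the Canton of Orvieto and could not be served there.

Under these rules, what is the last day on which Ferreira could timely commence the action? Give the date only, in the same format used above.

The claim accrued on 11 September 2007, when the wrongful act occurred.
The untolled deadline — 4 years after 11 September 2007 — is 11 September 2011.
The emergency suspension of filing deadlines from 12 December 2010 to 4 February 2011 tolled the period for 54 days, extending the deadline to 4 November 2011.
Because the defendant's absence from the jurisdiction ran from 29 August 2011 to 9 September 2012, the deadline is extended by 377 days to 15 November 2012.
The other events in the timeline have no effect on the limitation period under the stated rules.

15 November 2012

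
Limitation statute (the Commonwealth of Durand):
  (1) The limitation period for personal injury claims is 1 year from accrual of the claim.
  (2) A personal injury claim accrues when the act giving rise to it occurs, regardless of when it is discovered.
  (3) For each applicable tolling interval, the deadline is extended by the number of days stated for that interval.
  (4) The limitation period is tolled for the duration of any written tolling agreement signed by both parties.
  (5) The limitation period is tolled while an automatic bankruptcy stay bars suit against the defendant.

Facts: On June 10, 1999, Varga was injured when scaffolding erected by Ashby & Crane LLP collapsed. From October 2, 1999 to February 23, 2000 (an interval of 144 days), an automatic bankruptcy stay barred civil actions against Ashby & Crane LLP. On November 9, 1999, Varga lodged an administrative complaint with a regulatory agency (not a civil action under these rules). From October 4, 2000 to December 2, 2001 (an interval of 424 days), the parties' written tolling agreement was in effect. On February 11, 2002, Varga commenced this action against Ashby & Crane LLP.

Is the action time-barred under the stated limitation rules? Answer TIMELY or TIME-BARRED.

TIME-BARRED

The claim accrued on June 10, 1999, when the wrongful act occurred.
1 year from June 10, 1999 is June 10, 2000.
The automatic bankruptcy stay from October 2, 1999 to February 23, 2000 tolled the period for 144 days, extending the deadline to November 1, 2000.
The written tolling agreement from October 4, 2000 to December 2, 2001 tolled the period for 424 days, extending the deadline to December 30, 2001.
The other events in the timeline have no effect on the limitation period under the stated rules.
Filing on February 11, 2002 missed the December 30, 2001 deadline — the action is time-barred.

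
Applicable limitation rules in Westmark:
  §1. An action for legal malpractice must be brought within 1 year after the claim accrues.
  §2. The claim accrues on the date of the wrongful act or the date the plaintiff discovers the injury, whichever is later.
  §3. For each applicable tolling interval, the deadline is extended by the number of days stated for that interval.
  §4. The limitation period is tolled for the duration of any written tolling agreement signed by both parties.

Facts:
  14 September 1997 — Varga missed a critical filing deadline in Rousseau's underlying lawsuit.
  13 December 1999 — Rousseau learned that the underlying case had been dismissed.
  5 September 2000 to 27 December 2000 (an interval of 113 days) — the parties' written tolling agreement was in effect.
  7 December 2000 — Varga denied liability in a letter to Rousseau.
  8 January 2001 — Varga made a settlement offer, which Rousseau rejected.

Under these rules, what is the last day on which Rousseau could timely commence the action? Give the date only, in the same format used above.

The claim accrued on 13 December 1999 — the later of the 14 September 1997 act and the 13 December 1999 discovery.
1 year from 13 December 1999 is 13 December 2000.
The period was tolled for 113 days by the written tolling agreement (5 September 2000 to 27 December 2000), pushing the deadline to 5 April 2001.
The other events in the timeline have no effect on the limitation period under the stated rules.

5 April 2001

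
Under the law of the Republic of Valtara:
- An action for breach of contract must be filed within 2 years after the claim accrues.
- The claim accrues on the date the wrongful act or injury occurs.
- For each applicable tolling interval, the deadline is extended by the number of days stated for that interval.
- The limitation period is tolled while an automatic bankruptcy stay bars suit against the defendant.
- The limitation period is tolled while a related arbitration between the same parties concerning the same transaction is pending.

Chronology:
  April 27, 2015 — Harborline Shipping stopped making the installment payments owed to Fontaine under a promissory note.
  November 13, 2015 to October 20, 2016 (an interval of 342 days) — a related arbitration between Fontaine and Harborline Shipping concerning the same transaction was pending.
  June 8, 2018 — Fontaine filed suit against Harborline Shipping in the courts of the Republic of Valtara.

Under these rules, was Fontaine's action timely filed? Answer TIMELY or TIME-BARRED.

TIME-BARRED

The claim accrued on April 27, 2015, the date of the act.
The untolled deadline — 2 years after April 27, 2015 — is April 27, 2017.
The period was tolled for 342 days by the pending related arbitration (November 13, 2015 to October 20, 2016), pushing the deadline to April 4, 2018.
The June 8, 2018 filing falls after the April 4, 2018 deadline; the claim is time-barred.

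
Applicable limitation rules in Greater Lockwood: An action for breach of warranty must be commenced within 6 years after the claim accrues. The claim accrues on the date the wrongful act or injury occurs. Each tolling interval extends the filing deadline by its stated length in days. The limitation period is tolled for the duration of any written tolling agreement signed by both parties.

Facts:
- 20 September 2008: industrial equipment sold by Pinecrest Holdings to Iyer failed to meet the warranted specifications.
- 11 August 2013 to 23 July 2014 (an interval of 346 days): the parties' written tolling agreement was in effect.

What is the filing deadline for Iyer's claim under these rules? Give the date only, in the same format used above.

1 September 2015

The limitation period began to run on 20 September 2008.
The untolled deadline — 6 years after 20 September 2008 — is 20 September 2014.
The period was tolled for 346 days by the written tolling agreement (11 August 2013 to 23 July 2014), pushing the deadline to 1 September 2015.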